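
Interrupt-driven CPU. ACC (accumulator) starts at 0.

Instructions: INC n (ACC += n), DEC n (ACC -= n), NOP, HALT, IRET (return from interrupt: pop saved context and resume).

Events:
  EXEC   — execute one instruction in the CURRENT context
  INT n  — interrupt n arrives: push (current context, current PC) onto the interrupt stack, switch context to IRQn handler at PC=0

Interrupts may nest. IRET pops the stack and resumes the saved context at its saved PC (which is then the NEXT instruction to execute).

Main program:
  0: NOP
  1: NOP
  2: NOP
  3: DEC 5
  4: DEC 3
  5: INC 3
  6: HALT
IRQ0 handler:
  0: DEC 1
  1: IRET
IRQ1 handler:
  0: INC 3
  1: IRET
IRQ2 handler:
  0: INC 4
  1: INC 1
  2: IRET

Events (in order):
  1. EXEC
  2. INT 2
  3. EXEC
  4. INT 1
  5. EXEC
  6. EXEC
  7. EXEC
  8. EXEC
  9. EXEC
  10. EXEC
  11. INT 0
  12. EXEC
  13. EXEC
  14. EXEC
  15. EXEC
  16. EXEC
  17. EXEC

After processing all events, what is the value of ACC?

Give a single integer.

Event 1 (EXEC): [MAIN] PC=0: NOP
Event 2 (INT 2): INT 2 arrives: push (MAIN, PC=1), enter IRQ2 at PC=0 (depth now 1)
Event 3 (EXEC): [IRQ2] PC=0: INC 4 -> ACC=4
Event 4 (INT 1): INT 1 arrives: push (IRQ2, PC=1), enter IRQ1 at PC=0 (depth now 2)
Event 5 (EXEC): [IRQ1] PC=0: INC 3 -> ACC=7
Event 6 (EXEC): [IRQ1] PC=1: IRET -> resume IRQ2 at PC=1 (depth now 1)
Event 7 (EXEC): [IRQ2] PC=1: INC 1 -> ACC=8
Event 8 (EXEC): [IRQ2] PC=2: IRET -> resume MAIN at PC=1 (depth now 0)
Event 9 (EXEC): [MAIN] PC=1: NOP
Event 10 (EXEC): [MAIN] PC=2: NOP
Event 11 (INT 0): INT 0 arrives: push (MAIN, PC=3), enter IRQ0 at PC=0 (depth now 1)
Event 12 (EXEC): [IRQ0] PC=0: DEC 1 -> ACC=7
Event 13 (EXEC): [IRQ0] PC=1: IRET -> resume MAIN at PC=3 (depth now 0)
Event 14 (EXEC): [MAIN] PC=3: DEC 5 -> ACC=2
Event 15 (EXEC): [MAIN] PC=4: DEC 3 -> ACC=-1
Event 16 (EXEC): [MAIN] PC=5: INC 3 -> ACC=2
Event 17 (EXEC): [MAIN] PC=6: HALT

Answer: 2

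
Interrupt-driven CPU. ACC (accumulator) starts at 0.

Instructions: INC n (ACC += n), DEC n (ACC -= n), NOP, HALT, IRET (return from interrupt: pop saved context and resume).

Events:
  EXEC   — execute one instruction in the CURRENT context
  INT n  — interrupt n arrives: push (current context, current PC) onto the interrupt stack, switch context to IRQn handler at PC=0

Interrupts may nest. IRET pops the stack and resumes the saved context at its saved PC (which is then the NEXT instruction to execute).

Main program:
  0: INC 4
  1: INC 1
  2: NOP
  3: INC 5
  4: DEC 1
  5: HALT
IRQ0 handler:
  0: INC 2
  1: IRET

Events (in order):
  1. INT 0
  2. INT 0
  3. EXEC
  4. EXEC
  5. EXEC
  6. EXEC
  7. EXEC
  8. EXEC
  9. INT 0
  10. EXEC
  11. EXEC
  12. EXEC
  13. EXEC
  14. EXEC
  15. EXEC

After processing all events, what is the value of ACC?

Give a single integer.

Event 1 (INT 0): INT 0 arrives: push (MAIN, PC=0), enter IRQ0 at PC=0 (depth now 1)
Event 2 (INT 0): INT 0 arrives: push (IRQ0, PC=0), enter IRQ0 at PC=0 (depth now 2)
Event 3 (EXEC): [IRQ0] PC=0: INC 2 -> ACC=2
Event 4 (EXEC): [IRQ0] PC=1: IRET -> resume IRQ0 at PC=0 (depth now 1)
Event 5 (EXEC): [IRQ0] PC=0: INC 2 -> ACC=4
Event 6 (EXEC): [IRQ0] PC=1: IRET -> resume MAIN at PC=0 (depth now 0)
Event 7 (EXEC): [MAIN] PC=0: INC 4 -> ACC=8
Event 8 (EXEC): [MAIN] PC=1: INC 1 -> ACC=9
Event 9 (INT 0): INT 0 arrives: push (MAIN, PC=2), enter IRQ0 at PC=0 (depth now 1)
Event 10 (EXEC): [IRQ0] PC=0: INC 2 -> ACC=11
Event 11 (EXEC): [IRQ0] PC=1: IRET -> resume MAIN at PC=2 (depth now 0)
Event 12 (EXEC): [MAIN] PC=2: NOP
Event 13 (EXEC): [MAIN] PC=3: INC 5 -> ACC=16
Event 14 (EXEC): [MAIN] PC=4: DEC 1 -> ACC=15
Event 15 (EXEC): [MAIN] PC=5: HALT

Answer: 15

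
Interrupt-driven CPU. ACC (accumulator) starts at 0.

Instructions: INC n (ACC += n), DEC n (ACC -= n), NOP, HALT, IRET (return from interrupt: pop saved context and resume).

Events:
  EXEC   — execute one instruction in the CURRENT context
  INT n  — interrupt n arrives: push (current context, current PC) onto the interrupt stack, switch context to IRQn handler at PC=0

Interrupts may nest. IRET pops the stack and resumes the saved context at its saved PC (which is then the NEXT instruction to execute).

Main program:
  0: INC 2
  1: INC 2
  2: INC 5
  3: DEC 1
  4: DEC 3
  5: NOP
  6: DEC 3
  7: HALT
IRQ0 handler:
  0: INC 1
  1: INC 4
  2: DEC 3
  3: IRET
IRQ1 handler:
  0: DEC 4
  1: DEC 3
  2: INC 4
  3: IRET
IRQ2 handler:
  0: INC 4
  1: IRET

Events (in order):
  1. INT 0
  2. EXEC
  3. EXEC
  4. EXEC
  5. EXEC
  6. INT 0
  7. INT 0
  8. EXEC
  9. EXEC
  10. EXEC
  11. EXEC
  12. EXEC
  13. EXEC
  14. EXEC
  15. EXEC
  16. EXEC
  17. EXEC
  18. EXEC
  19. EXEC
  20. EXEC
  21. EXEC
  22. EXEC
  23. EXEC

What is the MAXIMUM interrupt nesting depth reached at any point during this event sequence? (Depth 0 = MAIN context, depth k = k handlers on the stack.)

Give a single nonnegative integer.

Answer: 2

Derivation:
Event 1 (INT 0): INT 0 arrives: push (MAIN, PC=0), enter IRQ0 at PC=0 (depth now 1) [depth=1]
Event 2 (EXEC): [IRQ0] PC=0: INC 1 -> ACC=1 [depth=1]
Event 3 (EXEC): [IRQ0] PC=1: INC 4 -> ACC=5 [depth=1]
Event 4 (EXEC): [IRQ0] PC=2: DEC 3 -> ACC=2 [depth=1]
Event 5 (EXEC): [IRQ0] PC=3: IRET -> resume MAIN at PC=0 (depth now 0) [depth=0]
Event 6 (INT 0): INT 0 arrives: push (MAIN, PC=0), enter IRQ0 at PC=0 (depth now 1) [depth=1]
Event 7 (INT 0): INT 0 arrives: push (IRQ0, PC=0), enter IRQ0 at PC=0 (depth now 2) [depth=2]
Event 8 (EXEC): [IRQ0] PC=0: INC 1 -> ACC=3 [depth=2]
Event 9 (EXEC): [IRQ0] PC=1: INC 4 -> ACC=7 [depth=2]
Event 10 (EXEC): [IRQ0] PC=2: DEC 3 -> ACC=4 [depth=2]
Event 11 (EXEC): [IRQ0] PC=3: IRET -> resume IRQ0 at PC=0 (depth now 1) [depth=1]
Event 12 (EXEC): [IRQ0] PC=0: INC 1 -> ACC=5 [depth=1]
Event 13 (EXEC): [IRQ0] PC=1: INC 4 -> ACC=9 [depth=1]
Event 14 (EXEC): [IRQ0] PC=2: DEC 3 -> ACC=6 [depth=1]
Event 15 (EXEC): [IRQ0] PC=3: IRET -> resume MAIN at PC=0 (depth now 0) [depth=0]
Event 16 (EXEC): [MAIN] PC=0: INC 2 -> ACC=8 [depth=0]
Event 17 (EXEC): [MAIN] PC=1: INC 2 -> ACC=10 [depth=0]
Event 18 (EXEC): [MAIN] PC=2: INC 5 -> ACC=15 [depth=0]
Event 19 (EXEC): [MAIN] PC=3: DEC 1 -> ACC=14 [depth=0]
Event 20 (EXEC): [MAIN] PC=4: DEC 3 -> ACC=11 [depth=0]
Event 21 (EXEC): [MAIN] PC=5: NOP [depth=0]
Event 22 (EXEC): [MAIN] PC=6: DEC 3 -> ACC=8 [depth=0]
Event 23 (EXEC): [MAIN] PC=7: HALT [depth=0]
Max depth observed: 2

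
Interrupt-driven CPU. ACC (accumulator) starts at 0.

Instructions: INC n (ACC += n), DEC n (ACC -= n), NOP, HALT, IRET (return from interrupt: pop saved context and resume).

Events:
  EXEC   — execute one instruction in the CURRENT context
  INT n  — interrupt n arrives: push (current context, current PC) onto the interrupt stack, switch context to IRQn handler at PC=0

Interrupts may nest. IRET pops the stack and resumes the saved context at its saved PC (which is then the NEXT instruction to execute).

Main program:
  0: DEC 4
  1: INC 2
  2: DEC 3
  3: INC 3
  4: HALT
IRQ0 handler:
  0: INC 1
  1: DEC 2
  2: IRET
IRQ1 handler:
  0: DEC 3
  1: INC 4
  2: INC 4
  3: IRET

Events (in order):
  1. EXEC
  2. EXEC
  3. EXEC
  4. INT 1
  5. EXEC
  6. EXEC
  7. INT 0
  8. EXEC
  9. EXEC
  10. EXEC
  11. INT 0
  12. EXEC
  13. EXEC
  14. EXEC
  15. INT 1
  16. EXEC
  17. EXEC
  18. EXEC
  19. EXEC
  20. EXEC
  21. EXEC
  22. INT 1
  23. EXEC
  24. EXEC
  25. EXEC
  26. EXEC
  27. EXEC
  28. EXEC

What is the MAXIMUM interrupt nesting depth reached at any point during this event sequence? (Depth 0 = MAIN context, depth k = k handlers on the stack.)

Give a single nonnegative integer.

Event 1 (EXEC): [MAIN] PC=0: DEC 4 -> ACC=-4 [depth=0]
Event 2 (EXEC): [MAIN] PC=1: INC 2 -> ACC=-2 [depth=0]
Event 3 (EXEC): [MAIN] PC=2: DEC 3 -> ACC=-5 [depth=0]
Event 4 (INT 1): INT 1 arrives: push (MAIN, PC=3), enter IRQ1 at PC=0 (depth now 1) [depth=1]
Event 5 (EXEC): [IRQ1] PC=0: DEC 3 -> ACC=-8 [depth=1]
Event 6 (EXEC): [IRQ1] PC=1: INC 4 -> ACC=-4 [depth=1]
Event 7 (INT 0): INT 0 arrives: push (IRQ1, PC=2), enter IRQ0 at PC=0 (depth now 2) [depth=2]
Event 8 (EXEC): [IRQ0] PC=0: INC 1 -> ACC=-3 [depth=2]
Event 9 (EXEC): [IRQ0] PC=1: DEC 2 -> ACC=-5 [depth=2]
Event 10 (EXEC): [IRQ0] PC=2: IRET -> resume IRQ1 at PC=2 (depth now 1) [depth=1]
Event 11 (INT 0): INT 0 arrives: push (IRQ1, PC=2), enter IRQ0 at PC=0 (depth now 2) [depth=2]
Event 12 (EXEC): [IRQ0] PC=0: INC 1 -> ACC=-4 [depth=2]
Event 13 (EXEC): [IRQ0] PC=1: DEC 2 -> ACC=-6 [depth=2]
Event 14 (EXEC): [IRQ0] PC=2: IRET -> resume IRQ1 at PC=2 (depth now 1) [depth=1]
Event 15 (INT 1): INT 1 arrives: push (IRQ1, PC=2), enter IRQ1 at PC=0 (depth now 2) [depth=2]
Event 16 (EXEC): [IRQ1] PC=0: DEC 3 -> ACC=-9 [depth=2]
Event 17 (EXEC): [IRQ1] PC=1: INC 4 -> ACC=-5 [depth=2]
Event 18 (EXEC): [IRQ1] PC=2: INC 4 -> ACC=-1 [depth=2]
Event 19 (EXEC): [IRQ1] PC=3: IRET -> resume IRQ1 at PC=2 (depth now 1) [depth=1]
Event 20 (EXEC): [IRQ1] PC=2: INC 4 -> ACC=3 [depth=1]
Event 21 (EXEC): [IRQ1] PC=3: IRET -> resume MAIN at PC=3 (depth now 0) [depth=0]
Event 22 (INT 1): INT 1 arrives: push (MAIN, PC=3), enter IRQ1 at PC=0 (depth now 1) [depth=1]
Event 23 (EXEC): [IRQ1] PC=0: DEC 3 -> ACC=0 [depth=1]
Event 24 (EXEC): [IRQ1] PC=1: INC 4 -> ACC=4 [depth=1]
Event 25 (EXEC): [IRQ1] PC=2: INC 4 -> ACC=8 [depth=1]
Event 26 (EXEC): [IRQ1] PC=3: IRET -> resume MAIN at PC=3 (depth now 0) [depth=0]
Event 27 (EXEC): [MAIN] PC=3: INC 3 -> ACC=11 [depth=0]
Event 28 (EXEC): [MAIN] PC=4: HALT [depth=0]
Max depth observed: 2

Answer: 2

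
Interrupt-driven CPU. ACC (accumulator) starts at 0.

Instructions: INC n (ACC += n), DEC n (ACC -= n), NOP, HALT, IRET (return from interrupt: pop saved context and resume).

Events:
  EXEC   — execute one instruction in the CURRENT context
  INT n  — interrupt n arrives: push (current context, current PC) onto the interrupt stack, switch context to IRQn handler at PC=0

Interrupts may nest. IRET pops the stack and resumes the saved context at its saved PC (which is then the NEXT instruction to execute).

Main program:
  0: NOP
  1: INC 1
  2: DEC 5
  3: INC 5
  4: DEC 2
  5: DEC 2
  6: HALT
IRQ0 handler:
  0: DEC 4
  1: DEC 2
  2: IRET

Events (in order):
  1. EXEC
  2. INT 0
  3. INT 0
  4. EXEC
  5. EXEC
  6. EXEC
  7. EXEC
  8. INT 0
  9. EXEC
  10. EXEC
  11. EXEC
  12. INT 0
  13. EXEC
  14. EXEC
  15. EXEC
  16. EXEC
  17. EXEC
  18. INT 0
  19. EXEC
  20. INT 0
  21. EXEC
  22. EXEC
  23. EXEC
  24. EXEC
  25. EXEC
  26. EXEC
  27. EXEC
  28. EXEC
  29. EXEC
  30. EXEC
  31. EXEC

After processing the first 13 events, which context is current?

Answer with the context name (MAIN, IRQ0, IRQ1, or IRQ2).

Answer: IRQ0

Derivation:
Event 1 (EXEC): [MAIN] PC=0: NOP
Event 2 (INT 0): INT 0 arrives: push (MAIN, PC=1), enter IRQ0 at PC=0 (depth now 1)
Event 3 (INT 0): INT 0 arrives: push (IRQ0, PC=0), enter IRQ0 at PC=0 (depth now 2)
Event 4 (EXEC): [IRQ0] PC=0: DEC 4 -> ACC=-4
Event 5 (EXEC): [IRQ0] PC=1: DEC 2 -> ACC=-6
Event 6 (EXEC): [IRQ0] PC=2: IRET -> resume IRQ0 at PC=0 (depth now 1)
Event 7 (EXEC): [IRQ0] PC=0: DEC 4 -> ACC=-10
Event 8 (INT 0): INT 0 arrives: push (IRQ0, PC=1), enter IRQ0 at PC=0 (depth now 2)
Event 9 (EXEC): [IRQ0] PC=0: DEC 4 -> ACC=-14
Event 10 (EXEC): [IRQ0] PC=1: DEC 2 -> ACC=-16
Event 11 (EXEC): [IRQ0] PC=2: IRET -> resume IRQ0 at PC=1 (depth now 1)
Event 12 (INT 0): INT 0 arrives: push (IRQ0, PC=1), enter IRQ0 at PC=0 (depth now 2)
Event 13 (EXEC): [IRQ0] PC=0: DEC 4 -> ACC=-20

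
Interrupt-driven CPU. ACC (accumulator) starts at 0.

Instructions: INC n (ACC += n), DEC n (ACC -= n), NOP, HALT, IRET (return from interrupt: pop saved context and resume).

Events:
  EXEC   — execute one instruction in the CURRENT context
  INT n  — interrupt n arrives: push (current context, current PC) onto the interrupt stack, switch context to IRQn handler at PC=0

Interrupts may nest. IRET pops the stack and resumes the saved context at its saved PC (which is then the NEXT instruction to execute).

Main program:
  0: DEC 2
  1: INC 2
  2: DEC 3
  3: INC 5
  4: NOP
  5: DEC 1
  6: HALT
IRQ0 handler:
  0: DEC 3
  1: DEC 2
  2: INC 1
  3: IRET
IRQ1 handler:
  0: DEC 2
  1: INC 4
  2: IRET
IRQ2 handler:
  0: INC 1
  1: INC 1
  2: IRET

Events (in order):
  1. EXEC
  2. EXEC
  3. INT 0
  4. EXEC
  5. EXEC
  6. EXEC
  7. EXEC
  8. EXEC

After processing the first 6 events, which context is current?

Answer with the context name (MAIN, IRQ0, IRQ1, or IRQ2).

Answer: IRQ0

Derivation:
Event 1 (EXEC): [MAIN] PC=0: DEC 2 -> ACC=-2
Event 2 (EXEC): [MAIN] PC=1: INC 2 -> ACC=0
Event 3 (INT 0): INT 0 arrives: push (MAIN, PC=2), enter IRQ0 at PC=0 (depth now 1)
Event 4 (EXEC): [IRQ0] PC=0: DEC 3 -> ACC=-3
Event 5 (EXEC): [IRQ0] PC=1: DEC 2 -> ACC=-5
Event 6 (EXEC): [IRQ0] PC=2: INC 1 -> ACC=-4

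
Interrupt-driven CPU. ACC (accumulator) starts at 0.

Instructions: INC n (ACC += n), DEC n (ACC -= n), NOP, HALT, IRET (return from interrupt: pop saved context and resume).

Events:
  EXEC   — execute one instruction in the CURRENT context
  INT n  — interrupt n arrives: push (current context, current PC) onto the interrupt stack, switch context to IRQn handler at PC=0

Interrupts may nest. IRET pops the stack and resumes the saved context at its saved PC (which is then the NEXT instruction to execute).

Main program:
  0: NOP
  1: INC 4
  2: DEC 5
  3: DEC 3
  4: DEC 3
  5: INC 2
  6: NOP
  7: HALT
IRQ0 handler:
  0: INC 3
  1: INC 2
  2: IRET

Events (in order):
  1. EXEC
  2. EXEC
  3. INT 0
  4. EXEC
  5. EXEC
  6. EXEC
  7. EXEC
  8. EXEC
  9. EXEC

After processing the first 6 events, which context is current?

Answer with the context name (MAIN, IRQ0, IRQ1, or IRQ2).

Answer: MAIN

Derivation:
Event 1 (EXEC): [MAIN] PC=0: NOP
Event 2 (EXEC): [MAIN] PC=1: INC 4 -> ACC=4
Event 3 (INT 0): INT 0 arrives: push (MAIN, PC=2), enter IRQ0 at PC=0 (depth now 1)
Event 4 (EXEC): [IRQ0] PC=0: INC 3 -> ACC=7
Event 5 (EXEC): [IRQ0] PC=1: INC 2 -> ACC=9
Event 6 (EXEC): [IRQ0] PC=2: IRET -> resume MAIN at PC=2 (depth now 0)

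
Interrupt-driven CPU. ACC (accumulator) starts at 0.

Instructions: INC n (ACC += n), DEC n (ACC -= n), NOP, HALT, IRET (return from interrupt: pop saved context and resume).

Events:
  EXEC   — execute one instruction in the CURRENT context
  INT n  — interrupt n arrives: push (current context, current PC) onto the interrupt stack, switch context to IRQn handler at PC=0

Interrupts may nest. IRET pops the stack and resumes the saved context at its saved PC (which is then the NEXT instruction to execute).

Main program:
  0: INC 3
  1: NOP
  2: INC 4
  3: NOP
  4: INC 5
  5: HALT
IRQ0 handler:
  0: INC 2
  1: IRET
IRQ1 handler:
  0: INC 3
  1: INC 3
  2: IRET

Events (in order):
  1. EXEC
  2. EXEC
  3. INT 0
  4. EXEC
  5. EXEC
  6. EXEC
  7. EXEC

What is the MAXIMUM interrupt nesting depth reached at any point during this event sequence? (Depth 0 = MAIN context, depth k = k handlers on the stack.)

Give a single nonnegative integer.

Event 1 (EXEC): [MAIN] PC=0: INC 3 -> ACC=3 [depth=0]
Event 2 (EXEC): [MAIN] PC=1: NOP [depth=0]
Event 3 (INT 0): INT 0 arrives: push (MAIN, PC=2), enter IRQ0 at PC=0 (depth now 1) [depth=1]
Event 4 (EXEC): [IRQ0] PC=0: INC 2 -> ACC=5 [depth=1]
Event 5 (EXEC): [IRQ0] PC=1: IRET -> resume MAIN at PC=2 (depth now 0) [depth=0]
Event 6 (EXEC): [MAIN] PC=2: INC 4 -> ACC=9 [depth=0]
Event 7 (EXEC): [MAIN] PC=3: NOP [depth=0]
Max depth observed: 1

Answer: 1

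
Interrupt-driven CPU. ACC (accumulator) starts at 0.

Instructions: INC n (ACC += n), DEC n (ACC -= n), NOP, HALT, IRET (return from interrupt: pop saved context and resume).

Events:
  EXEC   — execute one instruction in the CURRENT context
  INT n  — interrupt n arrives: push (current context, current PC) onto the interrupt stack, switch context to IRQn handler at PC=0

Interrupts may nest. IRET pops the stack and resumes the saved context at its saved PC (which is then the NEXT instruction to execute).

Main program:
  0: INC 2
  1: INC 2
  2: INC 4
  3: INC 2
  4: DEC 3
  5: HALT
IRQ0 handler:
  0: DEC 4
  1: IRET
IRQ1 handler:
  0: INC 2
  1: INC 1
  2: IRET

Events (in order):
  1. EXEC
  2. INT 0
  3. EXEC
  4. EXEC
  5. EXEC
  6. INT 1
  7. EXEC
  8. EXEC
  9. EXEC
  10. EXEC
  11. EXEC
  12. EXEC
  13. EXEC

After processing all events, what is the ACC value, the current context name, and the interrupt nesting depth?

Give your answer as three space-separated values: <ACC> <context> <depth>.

Event 1 (EXEC): [MAIN] PC=0: INC 2 -> ACC=2
Event 2 (INT 0): INT 0 arrives: push (MAIN, PC=1), enter IRQ0 at PC=0 (depth now 1)
Event 3 (EXEC): [IRQ0] PC=0: DEC 4 -> ACC=-2
Event 4 (EXEC): [IRQ0] PC=1: IRET -> resume MAIN at PC=1 (depth now 0)
Event 5 (EXEC): [MAIN] PC=1: INC 2 -> ACC=0
Event 6 (INT 1): INT 1 arrives: push (MAIN, PC=2), enter IRQ1 at PC=0 (depth now 1)
Event 7 (EXEC): [IRQ1] PC=0: INC 2 -> ACC=2
Event 8 (EXEC): [IRQ1] PC=1: INC 1 -> ACC=3
Event 9 (EXEC): [IRQ1] PC=2: IRET -> resume MAIN at PC=2 (depth now 0)
Event 10 (EXEC): [MAIN] PC=2: INC 4 -> ACC=7
Event 11 (EXEC): [MAIN] PC=3: INC 2 -> ACC=9
Event 12 (EXEC): [MAIN] PC=4: DEC 3 -> ACC=6
Event 13 (EXEC): [MAIN] PC=5: HALT

Answer: 6 MAIN 0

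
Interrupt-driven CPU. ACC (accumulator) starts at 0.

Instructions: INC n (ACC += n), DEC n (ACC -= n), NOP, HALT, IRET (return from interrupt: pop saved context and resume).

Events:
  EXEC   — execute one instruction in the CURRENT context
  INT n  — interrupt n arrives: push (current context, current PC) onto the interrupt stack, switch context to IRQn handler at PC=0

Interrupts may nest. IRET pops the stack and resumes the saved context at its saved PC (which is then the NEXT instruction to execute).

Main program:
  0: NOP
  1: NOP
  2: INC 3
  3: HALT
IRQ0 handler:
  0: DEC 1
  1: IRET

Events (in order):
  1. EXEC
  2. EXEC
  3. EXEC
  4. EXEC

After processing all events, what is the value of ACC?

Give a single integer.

Answer: 3

Derivation:
Event 1 (EXEC): [MAIN] PC=0: NOP
Event 2 (EXEC): [MAIN] PC=1: NOP
Event 3 (EXEC): [MAIN] PC=2: INC 3 -> ACC=3
Event 4 (EXEC): [MAIN] PC=3: HALT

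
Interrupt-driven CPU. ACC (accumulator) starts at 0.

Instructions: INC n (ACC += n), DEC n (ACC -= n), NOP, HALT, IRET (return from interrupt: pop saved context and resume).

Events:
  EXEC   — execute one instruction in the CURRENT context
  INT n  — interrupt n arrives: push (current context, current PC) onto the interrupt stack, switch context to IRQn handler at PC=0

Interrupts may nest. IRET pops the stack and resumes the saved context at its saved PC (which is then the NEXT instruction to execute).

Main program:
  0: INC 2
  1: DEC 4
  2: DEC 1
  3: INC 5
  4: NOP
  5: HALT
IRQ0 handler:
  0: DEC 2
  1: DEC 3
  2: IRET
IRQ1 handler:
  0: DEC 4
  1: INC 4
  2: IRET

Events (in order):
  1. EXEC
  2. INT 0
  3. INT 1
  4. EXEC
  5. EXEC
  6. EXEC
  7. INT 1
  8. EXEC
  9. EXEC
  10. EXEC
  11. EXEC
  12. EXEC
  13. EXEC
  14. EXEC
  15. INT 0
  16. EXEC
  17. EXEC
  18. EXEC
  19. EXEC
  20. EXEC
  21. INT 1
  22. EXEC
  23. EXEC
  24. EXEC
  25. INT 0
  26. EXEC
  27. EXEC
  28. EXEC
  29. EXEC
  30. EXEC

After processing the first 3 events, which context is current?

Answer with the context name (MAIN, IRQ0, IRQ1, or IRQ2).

Answer: IRQ1

Derivation:
Event 1 (EXEC): [MAIN] PC=0: INC 2 -> ACC=2
Event 2 (INT 0): INT 0 arrives: push (MAIN, PC=1), enter IRQ0 at PC=0 (depth now 1)
Event 3 (INT 1): INT 1 arrives: push (IRQ0, PC=0), enter IRQ1 at PC=0 (depth now 2)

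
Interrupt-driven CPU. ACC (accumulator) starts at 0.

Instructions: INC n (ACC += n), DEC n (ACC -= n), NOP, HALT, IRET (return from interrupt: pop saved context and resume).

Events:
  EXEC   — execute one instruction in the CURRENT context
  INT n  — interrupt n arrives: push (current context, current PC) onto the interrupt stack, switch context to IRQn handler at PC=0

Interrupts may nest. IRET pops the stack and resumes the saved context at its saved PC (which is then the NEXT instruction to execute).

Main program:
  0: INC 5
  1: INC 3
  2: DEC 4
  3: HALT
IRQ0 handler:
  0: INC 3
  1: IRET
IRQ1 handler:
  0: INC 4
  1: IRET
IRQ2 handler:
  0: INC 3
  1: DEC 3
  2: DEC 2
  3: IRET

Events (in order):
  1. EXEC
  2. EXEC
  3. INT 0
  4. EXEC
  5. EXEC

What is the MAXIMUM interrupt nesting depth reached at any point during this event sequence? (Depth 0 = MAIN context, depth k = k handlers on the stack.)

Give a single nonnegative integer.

Event 1 (EXEC): [MAIN] PC=0: INC 5 -> ACC=5 [depth=0]
Event 2 (EXEC): [MAIN] PC=1: INC 3 -> ACC=8 [depth=0]
Event 3 (INT 0): INT 0 arrives: push (MAIN, PC=2), enter IRQ0 at PC=0 (depth now 1) [depth=1]
Event 4 (EXEC): [IRQ0] PC=0: INC 3 -> ACC=11 [depth=1]
Event 5 (EXEC): [IRQ0] PC=1: IRET -> resume MAIN at PC=2 (depth now 0) [depth=0]
Max depth observed: 1

Answer: 1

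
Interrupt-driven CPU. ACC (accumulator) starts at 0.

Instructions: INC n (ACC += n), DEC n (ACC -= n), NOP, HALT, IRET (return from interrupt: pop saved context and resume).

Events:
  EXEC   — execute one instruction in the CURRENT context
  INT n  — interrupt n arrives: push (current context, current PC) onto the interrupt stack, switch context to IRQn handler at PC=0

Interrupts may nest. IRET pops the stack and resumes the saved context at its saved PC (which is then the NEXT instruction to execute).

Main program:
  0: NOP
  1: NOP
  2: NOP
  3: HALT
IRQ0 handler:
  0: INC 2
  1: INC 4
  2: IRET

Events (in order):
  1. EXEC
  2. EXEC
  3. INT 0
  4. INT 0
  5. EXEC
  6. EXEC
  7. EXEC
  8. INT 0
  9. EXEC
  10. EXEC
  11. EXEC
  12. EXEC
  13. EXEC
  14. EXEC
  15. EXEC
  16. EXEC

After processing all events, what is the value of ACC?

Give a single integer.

Event 1 (EXEC): [MAIN] PC=0: NOP
Event 2 (EXEC): [MAIN] PC=1: NOP
Event 3 (INT 0): INT 0 arrives: push (MAIN, PC=2), enter IRQ0 at PC=0 (depth now 1)
Event 4 (INT 0): INT 0 arrives: push (IRQ0, PC=0), enter IRQ0 at PC=0 (depth now 2)
Event 5 (EXEC): [IRQ0] PC=0: INC 2 -> ACC=2
Event 6 (EXEC): [IRQ0] PC=1: INC 4 -> ACC=6
Event 7 (EXEC): [IRQ0] PC=2: IRET -> resume IRQ0 at PC=0 (depth now 1)
Event 8 (INT 0): INT 0 arrives: push (IRQ0, PC=0), enter IRQ0 at PC=0 (depth now 2)
Event 9 (EXEC): [IRQ0] PC=0: INC 2 -> ACC=8
Event 10 (EXEC): [IRQ0] PC=1: INC 4 -> ACC=12
Event 11 (EXEC): [IRQ0] PC=2: IRET -> resume IRQ0 at PC=0 (depth now 1)
Event 12 (EXEC): [IRQ0] PC=0: INC 2 -> ACC=14
Event 13 (EXEC): [IRQ0] PC=1: INC 4 -> ACC=18
Event 14 (EXEC): [IRQ0] PC=2: IRET -> resume MAIN at PC=2 (depth now 0)
Event 15 (EXEC): [MAIN] PC=2: NOP
Event 16 (EXEC): [MAIN] PC=3: HALT

Answer: 18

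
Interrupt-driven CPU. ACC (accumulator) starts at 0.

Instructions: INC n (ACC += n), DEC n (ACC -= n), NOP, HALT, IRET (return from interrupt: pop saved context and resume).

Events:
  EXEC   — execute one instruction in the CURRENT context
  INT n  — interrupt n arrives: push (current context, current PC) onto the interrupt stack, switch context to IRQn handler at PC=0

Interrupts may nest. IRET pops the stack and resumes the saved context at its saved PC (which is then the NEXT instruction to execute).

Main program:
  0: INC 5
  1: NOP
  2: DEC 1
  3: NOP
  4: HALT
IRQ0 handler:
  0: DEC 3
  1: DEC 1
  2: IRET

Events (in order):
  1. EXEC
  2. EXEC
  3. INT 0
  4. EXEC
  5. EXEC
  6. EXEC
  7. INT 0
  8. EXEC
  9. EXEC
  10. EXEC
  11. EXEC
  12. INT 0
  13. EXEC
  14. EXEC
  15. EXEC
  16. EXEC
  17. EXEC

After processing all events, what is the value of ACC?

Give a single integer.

Answer: -8

Derivation:
Event 1 (EXEC): [MAIN] PC=0: INC 5 -> ACC=5
Event 2 (EXEC): [MAIN] PC=1: NOP
Event 3 (INT 0): INT 0 arrives: push (MAIN, PC=2), enter IRQ0 at PC=0 (depth now 1)
Event 4 (EXEC): [IRQ0] PC=0: DEC 3 -> ACC=2
Event 5 (EXEC): [IRQ0] PC=1: DEC 1 -> ACC=1
Event 6 (EXEC): [IRQ0] PC=2: IRET -> resume MAIN at PC=2 (depth now 0)
Event 7 (INT 0): INT 0 arrives: push (MAIN, PC=2), enter IRQ0 at PC=0 (depth now 1)
Event 8 (EXEC): [IRQ0] PC=0: DEC 3 -> ACC=-2
Event 9 (EXEC): [IRQ0] PC=1: DEC 1 -> ACC=-3
Event 10 (EXEC): [IRQ0] PC=2: IRET -> resume MAIN at PC=2 (depth now 0)
Event 11 (EXEC): [MAIN] PC=2: DEC 1 -> ACC=-4
Event 12 (INT 0): INT 0 arrives: push (MAIN, PC=3), enter IRQ0 at PC=0 (depth now 1)
Event 13 (EXEC): [IRQ0] PC=0: DEC 3 -> ACC=-7
Event 14 (EXEC): [IRQ0] PC=1: DEC 1 -> ACC=-8
Event 15 (EXEC): [IRQ0] PC=2: IRET -> resume MAIN at PC=3 (depth now 0)
Event 16 (EXEC): [MAIN] PC=3: NOP
Event 17 (EXEC): [MAIN] PC=4: HALT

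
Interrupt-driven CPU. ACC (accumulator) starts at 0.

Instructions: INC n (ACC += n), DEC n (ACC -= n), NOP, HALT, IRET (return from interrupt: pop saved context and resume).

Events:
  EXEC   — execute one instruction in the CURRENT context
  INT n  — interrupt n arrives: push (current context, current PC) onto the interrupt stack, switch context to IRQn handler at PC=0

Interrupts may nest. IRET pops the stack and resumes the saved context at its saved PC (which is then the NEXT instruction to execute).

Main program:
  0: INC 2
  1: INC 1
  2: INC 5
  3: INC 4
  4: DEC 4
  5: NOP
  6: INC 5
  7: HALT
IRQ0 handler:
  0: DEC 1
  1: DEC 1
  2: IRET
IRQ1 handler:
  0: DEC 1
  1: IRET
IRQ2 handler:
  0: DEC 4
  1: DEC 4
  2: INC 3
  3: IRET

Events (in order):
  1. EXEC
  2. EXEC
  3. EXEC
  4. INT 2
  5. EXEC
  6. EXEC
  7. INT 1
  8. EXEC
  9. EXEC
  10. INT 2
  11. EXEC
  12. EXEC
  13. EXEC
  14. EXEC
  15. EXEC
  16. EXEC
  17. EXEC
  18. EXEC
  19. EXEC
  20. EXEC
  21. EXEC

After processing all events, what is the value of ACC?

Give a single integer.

Answer: 2

Derivation:
Event 1 (EXEC): [MAIN] PC=0: INC 2 -> ACC=2
Event 2 (EXEC): [MAIN] PC=1: INC 1 -> ACC=3
Event 3 (EXEC): [MAIN] PC=2: INC 5 -> ACC=8
Event 4 (INT 2): INT 2 arrives: push (MAIN, PC=3), enter IRQ2 at PC=0 (depth now 1)
Event 5 (EXEC): [IRQ2] PC=0: DEC 4 -> ACC=4
Event 6 (EXEC): [IRQ2] PC=1: DEC 4 -> ACC=0
Event 7 (INT 1): INT 1 arrives: push (IRQ2, PC=2), enter IRQ1 at PC=0 (depth now 2)
Event 8 (EXEC): [IRQ1] PC=0: DEC 1 -> ACC=-1
Event 9 (EXEC): [IRQ1] PC=1: IRET -> resume IRQ2 at PC=2 (depth now 1)
Event 10 (INT 2): INT 2 arrives: push (IRQ2, PC=2), enter IRQ2 at PC=0 (depth now 2)
Event 11 (EXEC): [IRQ2] PC=0: DEC 4 -> ACC=-5
Event 12 (EXEC): [IRQ2] PC=1: DEC 4 -> ACC=-9
Event 13 (EXEC): [IRQ2] PC=2: INC 3 -> ACC=-6
Event 14 (EXEC): [IRQ2] PC=3: IRET -> resume IRQ2 at PC=2 (depth now 1)
Event 15 (EXEC): [IRQ2] PC=2: INC 3 -> ACC=-3
Event 16 (EXEC): [IRQ2] PC=3: IRET -> resume MAIN at PC=3 (depth now 0)
Event 17 (EXEC): [MAIN] PC=3: INC 4 -> ACC=1
Event 18 (EXEC): [MAIN] PC=4: DEC 4 -> ACC=-3
Event 19 (EXEC): [MAIN] PC=5: NOP
Event 20 (EXEC): [MAIN] PC=6: INC 5 -> ACC=2
Event 21 (EXEC): [MAIN] PC=7: HALT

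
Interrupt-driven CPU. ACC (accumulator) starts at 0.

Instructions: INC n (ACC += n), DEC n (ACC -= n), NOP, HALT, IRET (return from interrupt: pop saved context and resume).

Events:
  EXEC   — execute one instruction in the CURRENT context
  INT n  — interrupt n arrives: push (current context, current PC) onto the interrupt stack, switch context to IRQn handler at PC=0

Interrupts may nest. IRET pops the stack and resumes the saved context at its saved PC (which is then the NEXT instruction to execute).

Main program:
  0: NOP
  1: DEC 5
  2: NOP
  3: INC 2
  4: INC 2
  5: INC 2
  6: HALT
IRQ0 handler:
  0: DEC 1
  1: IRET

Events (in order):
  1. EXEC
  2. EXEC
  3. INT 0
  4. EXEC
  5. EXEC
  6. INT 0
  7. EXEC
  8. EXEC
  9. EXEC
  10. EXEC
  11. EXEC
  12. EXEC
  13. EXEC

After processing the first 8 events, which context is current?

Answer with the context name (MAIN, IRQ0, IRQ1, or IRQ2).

Answer: MAIN

Derivation:
Event 1 (EXEC): [MAIN] PC=0: NOP
Event 2 (EXEC): [MAIN] PC=1: DEC 5 -> ACC=-5
Event 3 (INT 0): INT 0 arrives: push (MAIN, PC=2), enter IRQ0 at PC=0 (depth now 1)
Event 4 (EXEC): [IRQ0] PC=0: DEC 1 -> ACC=-6
Event 5 (EXEC): [IRQ0] PC=1: IRET -> resume MAIN at PC=2 (depth now 0)
Event 6 (INT 0): INT 0 arrives: push (MAIN, PC=2), enter IRQ0 at PC=0 (depth now 1)
Event 7 (EXEC): [IRQ0] PC=0: DEC 1 -> ACC=-7
Event 8 (EXEC): [IRQ0] PC=1: IRET -> resume MAIN at PC=2 (depth now 0)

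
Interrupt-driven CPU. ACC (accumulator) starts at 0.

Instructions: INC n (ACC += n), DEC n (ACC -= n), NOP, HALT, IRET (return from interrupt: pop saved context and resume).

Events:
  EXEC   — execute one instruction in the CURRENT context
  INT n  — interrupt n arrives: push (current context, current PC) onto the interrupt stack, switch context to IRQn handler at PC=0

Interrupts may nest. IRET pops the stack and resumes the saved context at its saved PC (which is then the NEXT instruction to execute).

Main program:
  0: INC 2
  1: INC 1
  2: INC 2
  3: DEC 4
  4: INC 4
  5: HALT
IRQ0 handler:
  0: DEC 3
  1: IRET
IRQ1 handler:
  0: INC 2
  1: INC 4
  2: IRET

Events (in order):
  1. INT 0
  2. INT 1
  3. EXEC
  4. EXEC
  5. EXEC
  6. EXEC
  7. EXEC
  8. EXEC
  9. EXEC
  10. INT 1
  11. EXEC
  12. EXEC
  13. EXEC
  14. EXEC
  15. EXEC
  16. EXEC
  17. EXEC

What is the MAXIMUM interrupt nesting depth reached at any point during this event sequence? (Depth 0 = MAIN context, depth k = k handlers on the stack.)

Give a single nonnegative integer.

Event 1 (INT 0): INT 0 arrives: push (MAIN, PC=0), enter IRQ0 at PC=0 (depth now 1) [depth=1]
Event 2 (INT 1): INT 1 arrives: push (IRQ0, PC=0), enter IRQ1 at PC=0 (depth now 2) [depth=2]
Event 3 (EXEC): [IRQ1] PC=0: INC 2 -> ACC=2 [depth=2]
Event 4 (EXEC): [IRQ1] PC=1: INC 4 -> ACC=6 [depth=2]
Event 5 (EXEC): [IRQ1] PC=2: IRET -> resume IRQ0 at PC=0 (depth now 1) [depth=1]
Event 6 (EXEC): [IRQ0] PC=0: DEC 3 -> ACC=3 [depth=1]
Event 7 (EXEC): [IRQ0] PC=1: IRET -> resume MAIN at PC=0 (depth now 0) [depth=0]
Event 8 (EXEC): [MAIN] PC=0: INC 2 -> ACC=5 [depth=0]
Event 9 (EXEC): [MAIN] PC=1: INC 1 -> ACC=6 [depth=0]
Event 10 (INT 1): INT 1 arrives: push (MAIN, PC=2), enter IRQ1 at PC=0 (depth now 1) [depth=1]
Event 11 (EXEC): [IRQ1] PC=0: INC 2 -> ACC=8 [depth=1]
Event 12 (EXEC): [IRQ1] PC=1: INC 4 -> ACC=12 [depth=1]
Event 13 (EXEC): [IRQ1] PC=2: IRET -> resume MAIN at PC=2 (depth now 0) [depth=0]
Event 14 (EXEC): [MAIN] PC=2: INC 2 -> ACC=14 [depth=0]
Event 15 (EXEC): [MAIN] PC=3: DEC 4 -> ACC=10 [depth=0]
Event 16 (EXEC): [MAIN] PC=4: INC 4 -> ACC=14 [depth=0]
Event 17 (EXEC): [MAIN] PC=5: HALT [depth=0]
Max depth observed: 2

Answer: 2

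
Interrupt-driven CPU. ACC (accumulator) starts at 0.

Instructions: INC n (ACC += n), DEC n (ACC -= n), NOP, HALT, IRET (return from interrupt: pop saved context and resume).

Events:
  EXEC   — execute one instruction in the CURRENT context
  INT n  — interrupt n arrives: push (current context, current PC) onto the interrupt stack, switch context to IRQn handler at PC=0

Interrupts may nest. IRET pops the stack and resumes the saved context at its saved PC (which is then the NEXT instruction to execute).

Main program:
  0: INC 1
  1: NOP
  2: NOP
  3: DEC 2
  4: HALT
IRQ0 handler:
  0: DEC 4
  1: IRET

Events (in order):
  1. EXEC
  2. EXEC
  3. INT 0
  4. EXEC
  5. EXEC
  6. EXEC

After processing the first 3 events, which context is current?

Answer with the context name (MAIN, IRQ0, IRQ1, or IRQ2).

Event 1 (EXEC): [MAIN] PC=0: INC 1 -> ACC=1
Event 2 (EXEC): [MAIN] PC=1: NOP
Event 3 (INT 0): INT 0 arrives: push (MAIN, PC=2), enter IRQ0 at PC=0 (depth now 1)

Answer: IRQ0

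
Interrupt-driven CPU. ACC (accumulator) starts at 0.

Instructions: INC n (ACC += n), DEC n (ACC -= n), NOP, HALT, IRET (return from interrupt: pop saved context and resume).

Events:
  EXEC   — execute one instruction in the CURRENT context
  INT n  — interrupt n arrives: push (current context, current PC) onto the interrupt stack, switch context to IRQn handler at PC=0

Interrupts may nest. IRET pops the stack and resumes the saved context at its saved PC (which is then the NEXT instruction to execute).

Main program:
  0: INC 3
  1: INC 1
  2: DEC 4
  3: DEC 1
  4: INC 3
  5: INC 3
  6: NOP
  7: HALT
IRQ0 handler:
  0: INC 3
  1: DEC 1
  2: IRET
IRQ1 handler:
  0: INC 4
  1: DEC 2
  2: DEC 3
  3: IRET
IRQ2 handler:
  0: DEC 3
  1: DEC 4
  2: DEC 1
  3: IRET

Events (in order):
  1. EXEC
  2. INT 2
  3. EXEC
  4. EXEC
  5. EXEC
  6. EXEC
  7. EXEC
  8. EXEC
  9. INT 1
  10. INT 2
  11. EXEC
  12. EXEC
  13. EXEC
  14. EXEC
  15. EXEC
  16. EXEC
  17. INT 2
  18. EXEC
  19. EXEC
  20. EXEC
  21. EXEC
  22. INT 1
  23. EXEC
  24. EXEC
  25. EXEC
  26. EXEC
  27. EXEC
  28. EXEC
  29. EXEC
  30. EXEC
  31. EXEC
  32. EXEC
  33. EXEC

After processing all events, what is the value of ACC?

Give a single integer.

Event 1 (EXEC): [MAIN] PC=0: INC 3 -> ACC=3
Event 2 (INT 2): INT 2 arrives: push (MAIN, PC=1), enter IRQ2 at PC=0 (depth now 1)
Event 3 (EXEC): [IRQ2] PC=0: DEC 3 -> ACC=0
Event 4 (EXEC): [IRQ2] PC=1: DEC 4 -> ACC=-4
Event 5 (EXEC): [IRQ2] PC=2: DEC 1 -> ACC=-5
Event 6 (EXEC): [IRQ2] PC=3: IRET -> resume MAIN at PC=1 (depth now 0)
Event 7 (EXEC): [MAIN] PC=1: INC 1 -> ACC=-4
Event 8 (EXEC): [MAIN] PC=2: DEC 4 -> ACC=-8
Event 9 (INT 1): INT 1 arrives: push (MAIN, PC=3), enter IRQ1 at PC=0 (depth now 1)
Event 10 (INT 2): INT 2 arrives: push (IRQ1, PC=0), enter IRQ2 at PC=0 (depth now 2)
Event 11 (EXEC): [IRQ2] PC=0: DEC 3 -> ACC=-11
Event 12 (EXEC): [IRQ2] PC=1: DEC 4 -> ACC=-15
Event 13 (EXEC): [IRQ2] PC=2: DEC 1 -> ACC=-16
Event 14 (EXEC): [IRQ2] PC=3: IRET -> resume IRQ1 at PC=0 (depth now 1)
Event 15 (EXEC): [IRQ1] PC=0: INC 4 -> ACC=-12
Event 16 (EXEC): [IRQ1] PC=1: DEC 2 -> ACC=-14
Event 17 (INT 2): INT 2 arrives: push (IRQ1, PC=2), enter IRQ2 at PC=0 (depth now 2)
Event 18 (EXEC): [IRQ2] PC=0: DEC 3 -> ACC=-17
Event 19 (EXEC): [IRQ2] PC=1: DEC 4 -> ACC=-21
Event 20 (EXEC): [IRQ2] PC=2: DEC 1 -> ACC=-22
Event 21 (EXEC): [IRQ2] PC=3: IRET -> resume IRQ1 at PC=2 (depth now 1)
Event 22 (INT 1): INT 1 arrives: push (IRQ1, PC=2), enter IRQ1 at PC=0 (depth now 2)
Event 23 (EXEC): [IRQ1] PC=0: INC 4 -> ACC=-18
Event 24 (EXEC): [IRQ1] PC=1: DEC 2 -> ACC=-20
Event 25 (EXEC): [IRQ1] PC=2: DEC 3 -> ACC=-23
Event 26 (EXEC): [IRQ1] PC=3: IRET -> resume IRQ1 at PC=2 (depth now 1)
Event 27 (EXEC): [IRQ1] PC=2: DEC 3 -> ACC=-26
Event 28 (EXEC): [IRQ1] PC=3: IRET -> resume MAIN at PC=3 (depth now 0)
Event 29 (EXEC): [MAIN] PC=3: DEC 1 -> ACC=-27
Event 30 (EXEC): [MAIN] PC=4: INC 3 -> ACC=-24
Event 31 (EXEC): [MAIN] PC=5: INC 3 -> ACC=-21
Event 32 (EXEC): [MAIN] PC=6: NOP
Event 33 (EXEC): [MAIN] PC=7: HALT

Answer: -21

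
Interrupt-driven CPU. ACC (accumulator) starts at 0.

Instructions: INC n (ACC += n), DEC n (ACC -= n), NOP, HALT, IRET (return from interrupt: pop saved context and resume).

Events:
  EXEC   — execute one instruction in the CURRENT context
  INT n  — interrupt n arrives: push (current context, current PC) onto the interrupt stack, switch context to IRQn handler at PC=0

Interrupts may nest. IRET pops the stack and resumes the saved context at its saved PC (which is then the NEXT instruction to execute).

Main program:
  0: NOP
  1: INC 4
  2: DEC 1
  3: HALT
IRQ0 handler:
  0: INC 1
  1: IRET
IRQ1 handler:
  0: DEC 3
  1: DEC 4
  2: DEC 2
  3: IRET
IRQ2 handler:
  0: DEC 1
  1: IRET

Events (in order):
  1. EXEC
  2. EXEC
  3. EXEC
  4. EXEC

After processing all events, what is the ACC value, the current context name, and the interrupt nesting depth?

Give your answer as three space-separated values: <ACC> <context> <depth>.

Answer: 3 MAIN 0

Derivation:
Event 1 (EXEC): [MAIN] PC=0: NOP
Event 2 (EXEC): [MAIN] PC=1: INC 4 -> ACC=4
Event 3 (EXEC): [MAIN] PC=2: DEC 1 -> ACC=3
Event 4 (EXEC): [MAIN] PC=3: HALT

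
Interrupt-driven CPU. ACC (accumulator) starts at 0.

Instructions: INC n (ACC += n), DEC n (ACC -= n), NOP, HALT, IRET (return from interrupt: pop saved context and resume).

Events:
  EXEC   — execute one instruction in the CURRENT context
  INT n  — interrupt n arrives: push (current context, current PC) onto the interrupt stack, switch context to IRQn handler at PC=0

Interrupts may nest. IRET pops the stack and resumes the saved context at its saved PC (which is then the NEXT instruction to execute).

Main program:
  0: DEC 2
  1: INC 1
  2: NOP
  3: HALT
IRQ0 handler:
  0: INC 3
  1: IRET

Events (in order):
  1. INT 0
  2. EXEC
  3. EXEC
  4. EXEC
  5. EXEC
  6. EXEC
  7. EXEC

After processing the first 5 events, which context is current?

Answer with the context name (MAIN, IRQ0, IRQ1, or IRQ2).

Event 1 (INT 0): INT 0 arrives: push (MAIN, PC=0), enter IRQ0 at PC=0 (depth now 1)
Event 2 (EXEC): [IRQ0] PC=0: INC 3 -> ACC=3
Event 3 (EXEC): [IRQ0] PC=1: IRET -> resume MAIN at PC=0 (depth now 0)
Event 4 (EXEC): [MAIN] PC=0: DEC 2 -> ACC=1
Event 5 (EXEC): [MAIN] PC=1: INC 1 -> ACC=2

Answer: MAIN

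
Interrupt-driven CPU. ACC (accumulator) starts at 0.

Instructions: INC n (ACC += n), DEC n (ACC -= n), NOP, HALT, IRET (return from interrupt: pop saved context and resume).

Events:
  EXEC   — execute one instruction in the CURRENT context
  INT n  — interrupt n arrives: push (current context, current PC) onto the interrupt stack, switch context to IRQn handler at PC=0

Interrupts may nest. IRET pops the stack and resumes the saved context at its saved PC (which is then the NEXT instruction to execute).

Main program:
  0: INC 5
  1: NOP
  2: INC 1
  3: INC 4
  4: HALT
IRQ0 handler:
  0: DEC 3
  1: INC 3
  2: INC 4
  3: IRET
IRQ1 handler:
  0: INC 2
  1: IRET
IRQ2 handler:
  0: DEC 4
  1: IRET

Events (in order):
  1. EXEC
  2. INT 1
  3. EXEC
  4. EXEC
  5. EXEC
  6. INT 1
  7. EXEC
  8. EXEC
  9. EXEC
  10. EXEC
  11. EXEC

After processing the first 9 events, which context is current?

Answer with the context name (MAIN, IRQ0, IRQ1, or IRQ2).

Event 1 (EXEC): [MAIN] PC=0: INC 5 -> ACC=5
Event 2 (INT 1): INT 1 arrives: push (MAIN, PC=1), enter IRQ1 at PC=0 (depth now 1)
Event 3 (EXEC): [IRQ1] PC=0: INC 2 -> ACC=7
Event 4 (EXEC): [IRQ1] PC=1: IRET -> resume MAIN at PC=1 (depth now 0)
Event 5 (EXEC): [MAIN] PC=1: NOP
Event 6 (INT 1): INT 1 arrives: push (MAIN, PC=2), enter IRQ1 at PC=0 (depth now 1)
Event 7 (EXEC): [IRQ1] PC=0: INC 2 -> ACC=9
Event 8 (EXEC): [IRQ1] PC=1: IRET -> resume MAIN at PC=2 (depth now 0)
Event 9 (EXEC): [MAIN] PC=2: INC 1 -> ACC=10

Answer: MAIN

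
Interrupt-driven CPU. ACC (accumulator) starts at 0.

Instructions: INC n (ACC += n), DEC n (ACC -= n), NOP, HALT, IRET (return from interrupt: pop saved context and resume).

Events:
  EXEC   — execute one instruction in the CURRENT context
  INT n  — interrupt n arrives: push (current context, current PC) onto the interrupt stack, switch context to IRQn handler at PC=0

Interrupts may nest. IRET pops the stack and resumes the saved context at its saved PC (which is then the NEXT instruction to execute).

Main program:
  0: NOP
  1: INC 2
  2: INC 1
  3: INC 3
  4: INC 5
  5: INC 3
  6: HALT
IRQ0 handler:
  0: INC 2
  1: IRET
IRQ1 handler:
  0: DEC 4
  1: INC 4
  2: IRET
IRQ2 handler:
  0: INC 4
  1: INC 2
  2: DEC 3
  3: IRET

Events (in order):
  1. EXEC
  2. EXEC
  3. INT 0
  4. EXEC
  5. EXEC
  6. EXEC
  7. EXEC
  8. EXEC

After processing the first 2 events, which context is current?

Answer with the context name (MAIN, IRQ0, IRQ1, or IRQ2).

Answer: MAIN

Derivation:
Event 1 (EXEC): [MAIN] PC=0: NOP
Event 2 (EXEC): [MAIN] PC=1: INC 2 -> ACC=2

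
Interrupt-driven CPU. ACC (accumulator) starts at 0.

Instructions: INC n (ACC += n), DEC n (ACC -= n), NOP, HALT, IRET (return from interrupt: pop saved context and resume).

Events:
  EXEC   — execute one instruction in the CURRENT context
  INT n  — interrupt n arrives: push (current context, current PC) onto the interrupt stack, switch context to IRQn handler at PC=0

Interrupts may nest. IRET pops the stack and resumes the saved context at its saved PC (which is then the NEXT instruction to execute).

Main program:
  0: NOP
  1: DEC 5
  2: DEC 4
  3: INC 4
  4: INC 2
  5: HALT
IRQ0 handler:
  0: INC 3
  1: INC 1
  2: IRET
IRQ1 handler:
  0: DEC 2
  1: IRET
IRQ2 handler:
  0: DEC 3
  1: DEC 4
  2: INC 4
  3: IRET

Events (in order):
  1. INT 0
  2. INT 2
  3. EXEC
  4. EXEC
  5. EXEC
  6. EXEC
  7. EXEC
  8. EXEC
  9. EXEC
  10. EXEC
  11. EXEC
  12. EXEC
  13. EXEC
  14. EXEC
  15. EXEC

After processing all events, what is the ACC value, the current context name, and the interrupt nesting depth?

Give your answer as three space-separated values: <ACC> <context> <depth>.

Answer: -2 MAIN 0

Derivation:
Event 1 (INT 0): INT 0 arrives: push (MAIN, PC=0), enter IRQ0 at PC=0 (depth now 1)
Event 2 (INT 2): INT 2 arrives: push (IRQ0, PC=0), enter IRQ2 at PC=0 (depth now 2)
Event 3 (EXEC): [IRQ2] PC=0: DEC 3 -> ACC=-3
Event 4 (EXEC): [IRQ2] PC=1: DEC 4 -> ACC=-7
Event 5 (EXEC): [IRQ2] PC=2: INC 4 -> ACC=-3
Event 6 (EXEC): [IRQ2] PC=3: IRET -> resume IRQ0 at PC=0 (depth now 1)
Event 7 (EXEC): [IRQ0] PC=0: INC 3 -> ACC=0
Event 8 (EXEC): [IRQ0] PC=1: INC 1 -> ACC=1
Event 9 (EXEC): [IRQ0] PC=2: IRET -> resume MAIN at PC=0 (depth now 0)
Event 10 (EXEC): [MAIN] PC=0: NOP
Event 11 (EXEC): [MAIN] PC=1: DEC 5 -> ACC=-4
Event 12 (EXEC): [MAIN] PC=2: DEC 4 -> ACC=-8
Event 13 (EXEC): [MAIN] PC=3: INC 4 -> ACC=-4
Event 14 (EXEC): [MAIN] PC=4: INC 2 -> ACC=-2
Event 15 (EXEC): [MAIN] PC=5: HALT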